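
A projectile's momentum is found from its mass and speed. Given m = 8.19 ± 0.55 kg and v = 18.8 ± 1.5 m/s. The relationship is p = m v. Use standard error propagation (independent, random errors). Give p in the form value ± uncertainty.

154 ± 16.1 kg·m/s

Products/powers → add relative errors in quadrature, weighted by exponent:
  (1·δm/m)² = (1×0.0672)² = 0.00451;  (1·δv/v)² = (1×0.0798)² = 0.00637
δp/p = √(0.0109) = 0.104
p = 154 kg·m/s, so δp = 0.104 × 154 = 16.1 kg·m/s.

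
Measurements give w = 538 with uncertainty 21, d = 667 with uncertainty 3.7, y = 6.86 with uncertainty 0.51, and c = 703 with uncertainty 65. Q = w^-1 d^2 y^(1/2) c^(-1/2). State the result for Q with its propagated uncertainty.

81.7 ± 5.87

Relative error in a monomial: (δQ/Q)² = Σ (nᵢ · δxᵢ/xᵢ)².
  (-1·δw/w)² = (-1×0.0390)² = 0.00152;  (2·δd/d)² = (2×0.00555)² = 0.000123;  (½·δy/y)² = (0.5×0.0743)² = 0.00138;  (−½·δc/c)² = (-0.5×0.0925)² = 0.00214
δQ/Q = √(0.00517) = 0.0719
Q = 81.7, so δQ = 0.0719 × 81.7 = 5.87.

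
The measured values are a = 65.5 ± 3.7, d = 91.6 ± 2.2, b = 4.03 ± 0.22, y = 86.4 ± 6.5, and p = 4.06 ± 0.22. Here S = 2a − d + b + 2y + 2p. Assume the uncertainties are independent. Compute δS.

S is a linear combination, so absolute uncertainties add in quadrature:
  (2·δa)² = 54.8;  (δd)² = 4.84;  (δb)² = 0.0484;  (2·δy)² = 169;  (2·δp)² = 0.194
δS = √(229) = 15.1

15.1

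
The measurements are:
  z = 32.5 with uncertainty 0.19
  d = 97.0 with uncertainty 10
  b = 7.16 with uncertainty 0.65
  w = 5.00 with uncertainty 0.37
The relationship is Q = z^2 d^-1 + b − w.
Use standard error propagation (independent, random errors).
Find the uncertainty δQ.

Let p = z^2·d^-1 = 10.9. δp/p = √((2·δz/z)² + (-1·δd/d)²) = √(0.000137 + 0.0106) = 0.104, so δp = 1.13.
Q = p + b − w: δQ = √(δp² + δb² + δw²) = √(1.28 + 0.423 + 0.137) = 1.35

1.35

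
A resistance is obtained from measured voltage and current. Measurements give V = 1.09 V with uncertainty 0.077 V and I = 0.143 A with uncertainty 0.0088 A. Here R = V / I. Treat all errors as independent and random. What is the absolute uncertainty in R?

Products/powers → add relative errors in quadrature, weighted by exponent:
  (1·δV/V)² = (1×0.0706)² = 0.00499;  (-1·δI/I)² = (-1×0.0615)² = 0.00379
δR/R = √(0.00878) = 0.0937
R = 7.62 Ω, so δR = 0.0937 × 7.62 = 0.714 Ω.

0.714 Ω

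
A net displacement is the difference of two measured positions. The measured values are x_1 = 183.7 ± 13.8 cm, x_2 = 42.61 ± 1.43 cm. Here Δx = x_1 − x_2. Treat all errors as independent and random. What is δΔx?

Absolute uncertainties add in quadrature for a linear combination:
  (δx_1)² = 190;  (δx_2)² = 2.04
δΔx = √(192) = 13.9 cm

13.9 cm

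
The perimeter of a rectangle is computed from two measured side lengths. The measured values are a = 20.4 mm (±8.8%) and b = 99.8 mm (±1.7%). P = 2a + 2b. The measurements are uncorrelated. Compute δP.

Absolute uncertainties add in quadrature for a linear combination:
  (2·δa)² = 12.9;  (2·δb)² = 11.5
δP = √(24.4) = 4.94 mm

4.94 mm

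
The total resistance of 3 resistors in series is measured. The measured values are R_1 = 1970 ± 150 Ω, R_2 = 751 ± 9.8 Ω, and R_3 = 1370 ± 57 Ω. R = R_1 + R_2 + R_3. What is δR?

Sums and differences: (δR)² = Σ (cᵢ δxᵢ)².
  (δR_1)² = 22500;  (δR_2)² = 96.0;  (δR_3)² = 3250
δR = √(25800) = 161 Ω

161 Ω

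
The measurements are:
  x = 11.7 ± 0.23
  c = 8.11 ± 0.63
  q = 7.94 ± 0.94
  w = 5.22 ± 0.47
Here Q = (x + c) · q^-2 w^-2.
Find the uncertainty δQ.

0.00345

Let u = x + c = 19.8. δu = √(δx² + δc²) = √(0.0529 + 0.397) = 0.671, so δu/u = 0.0339.
Q is then a monomial in u, q, w:
δQ/Q = √((δu/u)² + (-2·δq/q)² + (-2·δw/w)²) = √(0.00115 + 0.0561 + 0.0324) = 0.299
Q = 0.0115, so δQ = 0.299 × 0.0115 = 0.00345.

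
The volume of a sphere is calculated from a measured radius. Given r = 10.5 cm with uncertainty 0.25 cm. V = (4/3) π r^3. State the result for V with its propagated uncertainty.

4850 ± 346 cm^3

For a monomial V ∝ r^3, fractional errors add in quadrature:
  (3·δr/r)² = (3×0.0238)² = 0.00510
δV/V = √(0.00510) = 0.0714
V = 4850 cm^3, so δV = 0.0714 × 4850 = 346 cm^3.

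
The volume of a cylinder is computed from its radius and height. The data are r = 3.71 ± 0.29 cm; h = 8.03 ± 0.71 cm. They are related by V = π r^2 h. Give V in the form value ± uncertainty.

347 ± 62.4 cm^3

Since V is a product/quotient, work with relative uncertainties:
  (2·δr/r)² = (2×0.0782)² = 0.0244;  (1·δh/h)² = (1×0.0884)² = 0.00782
δV/V = √(0.0323) = 0.180
V = 347 cm^3, so δV = 0.180 × 347 = 62.4 cm^3.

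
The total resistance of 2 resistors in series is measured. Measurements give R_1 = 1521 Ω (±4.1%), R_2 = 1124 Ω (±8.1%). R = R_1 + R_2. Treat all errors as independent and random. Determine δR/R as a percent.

Sums and differences: (δR)² = Σ (cᵢ δxᵢ)².
  (δR_1)² = 3890;  (δR_2)² = 8290
δR = √(12200) = 110 Ω
R = 2645 Ω, so δR/R = 110/2645 = 0.0417.

4.17%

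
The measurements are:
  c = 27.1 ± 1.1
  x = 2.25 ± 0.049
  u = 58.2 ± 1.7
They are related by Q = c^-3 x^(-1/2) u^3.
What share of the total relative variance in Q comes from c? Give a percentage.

(δQ/Q)² = (-3·δc/c)² + (−½·δx/x)² + (3·δu/u)²
  c term: (-3×0.0406)² = 0.0148
  x term: (-0.5×0.0218)² = 0.000119
  u term: (3×0.0292)² = 0.00768
Total = 0.0226. Share from c = 0.0148/0.0226 = 0.655.

65.5%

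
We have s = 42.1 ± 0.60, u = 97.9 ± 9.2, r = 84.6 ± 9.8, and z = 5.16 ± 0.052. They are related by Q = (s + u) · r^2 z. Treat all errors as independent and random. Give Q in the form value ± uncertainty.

(5.17 ± 1.25) × 10^6

Let w = s + u = 140. δw = √(δs² + δu²) = √(0.360 + 84.6) = 9.22, so δw/w = 0.0659.
Q is then a monomial in w, r, z:
δQ/Q = √((δw/w)² + (2·δr/r)² + (1·δz/z)²) = √(0.00434 + 0.0537 + 0.000102) = 0.241
Q = 5.17e+06, so δQ = 0.241 × 5.17e+06 = 1.25e+06.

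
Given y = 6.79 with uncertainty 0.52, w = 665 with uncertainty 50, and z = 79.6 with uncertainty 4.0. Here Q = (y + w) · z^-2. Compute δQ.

0.0133

Let u = y + w = 672. δu = √(δy² + δw²) = √(0.270 + 2500) = 50.0, so δu/u = 0.0744.
Q is then a monomial in u, z:
δQ/Q = √((δu/u)² + (-2·δz/z)²) = √(0.00554 + 0.0101) = 0.125
Q = 0.106, so δQ = 0.125 × 0.106 = 0.0133.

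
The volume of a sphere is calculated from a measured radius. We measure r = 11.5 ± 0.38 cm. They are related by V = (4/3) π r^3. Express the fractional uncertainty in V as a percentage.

V is a product of powers, so relative uncertainties combine in quadrature:
  (3·δr/r)² = (3×0.0330)² = 0.00983
δV/V = √(0.00983) = 0.0991

9.91%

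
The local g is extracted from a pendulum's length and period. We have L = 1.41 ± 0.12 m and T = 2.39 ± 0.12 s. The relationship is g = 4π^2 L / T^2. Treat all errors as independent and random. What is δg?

1.28 m/s^2

Relative error in a monomial: (δg/g)² = Σ (nᵢ · δxᵢ/xᵢ)².
  (1·δL/L)² = (1×0.0851)² = 0.00724;  (-2·δT/T)² = (-2×0.0502)² = 0.0101
δg/g = √(0.0173) = 0.132
g = 9.75 m/s^2, so δg = 0.132 × 9.75 = 1.28 m/s^2.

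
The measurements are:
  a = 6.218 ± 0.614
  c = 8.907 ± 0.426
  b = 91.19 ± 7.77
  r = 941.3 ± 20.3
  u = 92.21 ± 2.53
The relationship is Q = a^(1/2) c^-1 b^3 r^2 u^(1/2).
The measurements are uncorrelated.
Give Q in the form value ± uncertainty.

(1.806 ± 0.485) × 10^12

Products/powers → add relative errors in quadrature, weighted by exponent:
  (½·δa/a)² = (0.5×0.0987)² = 0.00244;  (-1·δc/c)² = (-1×0.0478)² = 0.00229;  (3·δb/b)² = (3×0.0852)² = 0.0653;  (2·δr/r)² = (2×0.0216)² = 0.00186;  (½·δu/u)² = (0.5×0.0274)² = 0.000188
δQ/Q = √(0.0721) = 0.269
Q = 1.806e+12, so δQ = 0.269 × 1.806e+12 = 4.85e+11.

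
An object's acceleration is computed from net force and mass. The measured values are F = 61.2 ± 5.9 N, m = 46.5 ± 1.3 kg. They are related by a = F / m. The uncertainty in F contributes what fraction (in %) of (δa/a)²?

(δa/a)² = (1·δF/F)² + (-1·δm/m)²
  F term: (1×0.0964)² = 0.00929
  m term: (-1×0.0280)² = 0.000782
Total = 0.0101. Share from F = 0.00929/0.0101 = 0.922.

92.2%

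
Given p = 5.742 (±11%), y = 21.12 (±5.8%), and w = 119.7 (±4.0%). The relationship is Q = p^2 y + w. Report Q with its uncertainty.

Let h = p^2·y = 696.3. δh/h = √((2·δp/p)² + (1·δy/y)²) = √(0.0484 + 0.00336) = 0.228, so δh = 158.
Q = h + w: δQ = √(δh² + δw²) = √(25100 + 22.9) = 159
Q = 816.0.

816.0 ± 159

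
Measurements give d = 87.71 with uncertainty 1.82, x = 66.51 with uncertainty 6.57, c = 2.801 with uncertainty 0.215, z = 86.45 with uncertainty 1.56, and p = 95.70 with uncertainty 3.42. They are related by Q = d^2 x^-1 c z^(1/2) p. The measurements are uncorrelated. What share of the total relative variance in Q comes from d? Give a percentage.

(δQ/Q)² = (2·δd/d)² + (-1·δx/x)² + (1·δc/c)² + (½·δz/z)² + (1·δp/p)²
  d term: (2×0.0208)² = 0.00172
  x term: (-1×0.0988)² = 0.00976
  c term: (1×0.0768)² = 0.00589
  z term: (0.5×0.0180)² = 8.14e-05
  p term: (1×0.0357)² = 0.00128
Total = 0.0187. Share from d = 0.00172/0.0187 = 0.0920.

9.20%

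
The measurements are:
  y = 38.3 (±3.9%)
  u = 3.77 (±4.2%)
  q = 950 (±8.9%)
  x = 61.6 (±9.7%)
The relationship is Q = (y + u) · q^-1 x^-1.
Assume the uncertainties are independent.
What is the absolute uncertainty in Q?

9.81e-05

Let w = y + u = 42.1. δw = √(δy² + δu²) = √(2.23 + 0.0251) = 1.50, so δw/w = 0.0357.
Q is then a monomial in w, q, x:
δQ/Q = √((δw/w)² + (-1·δq/q)² + (-1·δx/x)²) = √(0.00127 + 0.00792 + 0.00941) = 0.136
Q = 0.000719, so δQ = 0.136 × 0.000719 = 9.81e-05.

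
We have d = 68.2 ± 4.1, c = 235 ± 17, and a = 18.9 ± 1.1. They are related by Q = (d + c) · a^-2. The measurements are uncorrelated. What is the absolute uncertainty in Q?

Let u = d + c = 303. δu = √(δd² + δc²) = √(16.8 + 289) = 17.5, so δu/u = 0.0577.
Q is then a monomial in u, a:
δQ/Q = √((δu/u)² + (-2·δa/a)²) = √(0.00333 + 0.0135) = 0.130
Q = 0.849, so δQ = 0.130 × 0.849 = 0.110.

0.110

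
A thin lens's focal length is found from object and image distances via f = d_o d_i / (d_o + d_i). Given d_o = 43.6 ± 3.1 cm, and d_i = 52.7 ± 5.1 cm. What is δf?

1.40 cm

∂f/∂d_o = (d_i/(d_o+d_i))² = 0.299;  ∂f/∂d_i = (d_o/(d_o+d_i))² = 0.205
δf = √((∂f/∂d_o · δd_o)² + (∂f/∂d_i · δd_i)²) = √(0.862 + 1.09) = 1.40 cm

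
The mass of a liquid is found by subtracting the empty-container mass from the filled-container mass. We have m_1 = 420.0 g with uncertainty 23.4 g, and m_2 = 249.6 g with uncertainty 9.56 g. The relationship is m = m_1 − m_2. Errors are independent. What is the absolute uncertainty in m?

m is a linear combination, so absolute uncertainties add in quadrature:
  (δm_1)² = 548;  (δm_2)² = 91.4
δm = √(639) = 25.3 g

25.3 g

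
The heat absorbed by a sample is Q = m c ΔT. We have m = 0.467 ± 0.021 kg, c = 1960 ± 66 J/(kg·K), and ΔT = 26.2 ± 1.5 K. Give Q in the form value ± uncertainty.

24000 ± 1920 J

Relative error in a monomial: (δQ/Q)² = Σ (nᵢ · δxᵢ/xᵢ)².
  (1·δm/m)² = (1×0.0450)² = 0.00202;  (1·δc/c)² = (1×0.0337)² = 0.00113;  (1·δΔT/ΔT)² = (1×0.0573)² = 0.00328
δQ/Q = √(0.00643) = 0.0802
Q = 24000 J, so δQ = 0.0802 × 24000 = 1920 J.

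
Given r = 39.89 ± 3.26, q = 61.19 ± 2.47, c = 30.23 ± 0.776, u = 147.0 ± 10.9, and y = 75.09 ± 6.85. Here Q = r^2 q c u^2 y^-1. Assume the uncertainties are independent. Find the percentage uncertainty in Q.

For a monomial Q ∝ r^2, q, c, u^2, y^-1, fractional errors add in quadrature:
  (2·δr/r)² = (2×0.0817)² = 0.0267;  (1·δq/q)² = (1×0.0404)² = 0.00163;  (1·δc/c)² = (1×0.0257)² = 0.000659;  (2·δu/u)² = (2×0.0741)² = 0.0220;  (-1·δy/y)² = (-1×0.0912)² = 0.00832
δQ/Q = √(0.0593) = 0.244

24.4%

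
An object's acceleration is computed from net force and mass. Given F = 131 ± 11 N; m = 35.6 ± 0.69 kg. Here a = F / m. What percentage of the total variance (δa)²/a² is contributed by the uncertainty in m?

5.06%

(δa/a)² = (1·δF/F)² + (-1·δm/m)²
  F term: (1×0.0840)² = 0.00705
  m term: (-1×0.0194)² = 0.000376
Total = 0.00743. Share from m = 0.000376/0.00743 = 0.0506.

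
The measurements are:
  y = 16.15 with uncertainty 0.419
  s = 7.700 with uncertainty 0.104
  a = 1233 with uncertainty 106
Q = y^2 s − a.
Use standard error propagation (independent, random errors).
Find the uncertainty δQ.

Let p = y^2·s = 2008. δp/p = √((2·δy/y)² + (1·δs/s)²) = √(0.00269 + 0.000182) = 0.0536, so δp = 108.
Q = p − a: δQ = √(δp² + δa²) = √(11600 + 11200) = 151

151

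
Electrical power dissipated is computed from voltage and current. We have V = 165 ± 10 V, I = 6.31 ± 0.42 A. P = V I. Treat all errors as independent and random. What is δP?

93.7 W

Each factor contributes (exponent × relative error)² to (δP/P)²:
  (1·δV/V)² = (1×0.0606)² = 0.00367;  (1·δI/I)² = (1×0.0666)² = 0.00443
δP/P = √(0.00810) = 0.0900
P = 1040 W, so δP = 0.0900 × 1040 = 93.7 W.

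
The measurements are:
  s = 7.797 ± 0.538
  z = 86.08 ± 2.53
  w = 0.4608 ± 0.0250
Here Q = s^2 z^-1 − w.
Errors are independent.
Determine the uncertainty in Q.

Let p = s^2·z^-1 = 0.7062. δp/p = √((2·δs/s)² + (-1·δz/z)²) = √(0.0190 + 0.000864) = 0.141, so δp = 0.0996.
Q = p − w: δQ = √(δp² + δw²) = √(0.00993 + 0.000625) = 0.103

0.103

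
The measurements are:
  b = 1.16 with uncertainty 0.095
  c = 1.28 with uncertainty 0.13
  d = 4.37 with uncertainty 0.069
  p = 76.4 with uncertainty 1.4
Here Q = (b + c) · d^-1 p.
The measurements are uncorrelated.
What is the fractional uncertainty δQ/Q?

0.0703

Let u = b + c = 2.44. δu = √(δb² + δc²) = √(0.00903 + 0.0169) = 0.161, so δu/u = 0.0660.
Q is then a monomial in u, d, p:
δQ/Q = √((δu/u)² + (-1·δd/d)² + (1·δp/p)²) = √(0.00435 + 0.000249 + 0.000336) = 0.0703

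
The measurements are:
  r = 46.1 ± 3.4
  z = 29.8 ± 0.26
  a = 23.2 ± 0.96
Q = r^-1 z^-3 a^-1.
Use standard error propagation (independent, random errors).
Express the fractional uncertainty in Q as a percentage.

Each factor contributes (exponent × relative error)² to (δQ/Q)²:
  (-1·δr/r)² = (-1×0.0738)² = 0.00544;  (-3·δz/z)² = (-3×0.00872)² = 0.000685;  (-1·δa/a)² = (-1×0.0414)² = 0.00171
δQ/Q = √(0.00784) = 0.0885

8.85%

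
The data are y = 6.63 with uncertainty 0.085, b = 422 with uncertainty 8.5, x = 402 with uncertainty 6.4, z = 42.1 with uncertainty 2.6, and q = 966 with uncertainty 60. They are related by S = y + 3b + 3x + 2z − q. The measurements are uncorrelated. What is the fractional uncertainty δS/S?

Each term contributes (cᵢ δxᵢ)² to (δS)²:
  (δy)² = 0.00723;  (3·δb)² = 650;  (3·δx)² = 369;  (2·δz)² = 27.0;  (δq)² = 3600
δS = √(4650) = 68.2
S = 1600, so δS/S = 68.2/1600 = 0.0427.

0.0427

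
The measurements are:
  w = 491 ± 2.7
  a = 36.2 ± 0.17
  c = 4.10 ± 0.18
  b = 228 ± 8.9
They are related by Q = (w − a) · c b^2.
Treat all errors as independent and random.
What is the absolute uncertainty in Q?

8.7e+06

Let u = w − a = 455. δu = √(δw² + δa²) = √(7.29 + 0.0289) = 2.71, so δu/u = 0.00595.
Q is then a monomial in u, c, b:
δQ/Q = √((δu/u)² + (1·δc/c)² + (2·δb/b)²) = √(3.54e-05 + 0.00193 + 0.00609) = 0.0898
Q = 9.69e+07, so δQ = 0.0898 × 9.69e+07 = 8.7e+06.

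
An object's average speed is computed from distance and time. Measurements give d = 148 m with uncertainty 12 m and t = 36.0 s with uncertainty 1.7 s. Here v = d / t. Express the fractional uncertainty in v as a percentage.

9.38%

v is a product of powers, so relative uncertainties combine in quadrature:
  (1·δd/d)² = (1×0.0811)² = 0.00657;  (-1·δt/t)² = (-1×0.0472)² = 0.00223
δv/v = √(0.00880) = 0.0938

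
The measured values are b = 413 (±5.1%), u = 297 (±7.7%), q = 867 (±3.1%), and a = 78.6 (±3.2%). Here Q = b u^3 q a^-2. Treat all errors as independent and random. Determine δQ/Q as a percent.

24.7%

Q is a product of powers, so relative uncertainties combine in quadrature:
  (1·δb/b)² = (1×0.0510)² = 0.00260;  (3·δu/u)² = (3×0.0770)² = 0.0534;  (1·δq/q)² = (1×0.0310)² = 0.000961;  (-2·δa/a)² = (-2×0.0320)² = 0.00410
δQ/Q = √(0.0610) = 0.247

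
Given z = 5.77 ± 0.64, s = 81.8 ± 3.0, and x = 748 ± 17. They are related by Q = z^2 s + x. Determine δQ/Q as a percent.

17.6%

Let p = z^2·s = 2720. δp/p = √((2·δz/z)² + (1·δs/s)²) = √(0.0492 + 0.00135) = 0.225, so δp = 612.
Q = p + x: δQ = √(δp² + δx²) = √(3.75e+05 + 289) = 613
Q = 3470, so δQ/Q = 613/3470 = 0.176.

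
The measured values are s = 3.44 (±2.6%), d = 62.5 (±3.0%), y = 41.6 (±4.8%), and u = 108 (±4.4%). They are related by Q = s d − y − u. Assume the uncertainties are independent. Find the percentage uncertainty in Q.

Let p = s·d = 215. δp/p = √((1·δs/s)² + (1·δd/d)²) = √(0.000676 + 0.000900) = 0.0397, so δp = 8.54.
Q = p − y − u: δQ = √(δp² + δy² + δu²) = √(72.9 + 3.99 + 22.6) = 9.97
Q = 65.4, so δQ/Q = 9.97/65.4 = 0.152.

15.2%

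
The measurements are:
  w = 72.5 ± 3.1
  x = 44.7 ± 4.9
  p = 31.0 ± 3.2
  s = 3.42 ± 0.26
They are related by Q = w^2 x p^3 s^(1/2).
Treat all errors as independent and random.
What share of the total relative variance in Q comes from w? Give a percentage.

(δQ/Q)² = (2·δw/w)² + (1·δx/x)² + (3·δp/p)² + (½·δs/s)²
  w term: (2×0.0428)² = 0.00731
  x term: (1×0.110)² = 0.0120
  p term: (3×0.103)² = 0.0959
  s term: (0.5×0.0760)² = 0.00144
Total = 0.117. Share from w = 0.00731/0.117 = 0.0627.

6.27%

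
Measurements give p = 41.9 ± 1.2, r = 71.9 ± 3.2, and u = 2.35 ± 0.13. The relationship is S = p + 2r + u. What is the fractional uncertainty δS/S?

0.0346

S is a linear combination, so absolute uncertainties add in quadrature:
  (δp)² = 1.44;  (2·δr)² = 41.0;  (δu)² = 0.0169
δS = √(42.4) = 6.51
S = 188, so δS/S = 6.51/188 = 0.0346.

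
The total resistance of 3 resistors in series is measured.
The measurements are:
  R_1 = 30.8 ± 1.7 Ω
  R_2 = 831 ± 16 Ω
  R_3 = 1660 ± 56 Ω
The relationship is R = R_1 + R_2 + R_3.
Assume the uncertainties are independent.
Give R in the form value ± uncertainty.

2520 ± 58.3 Ω

Each term contributes (cᵢ δxᵢ)² to (δR)²:
  (δR_1)² = 2.89;  (δR_2)² = 256;  (δR_3)² = 3140
δR = √(3390) = 58.3 Ω
R = 2520 Ω.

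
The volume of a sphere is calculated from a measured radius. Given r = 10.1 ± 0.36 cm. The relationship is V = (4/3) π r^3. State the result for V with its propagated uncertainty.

4320 ± 461 cm^3

Products/powers → add relative errors in quadrature, weighted by exponent:
  (3·δr/r)² = (3×0.0356)² = 0.0114
δV/V = √(0.0114) = 0.107
V = 4320 cm^3, so δV = 0.107 × 4320 = 461 cm^3.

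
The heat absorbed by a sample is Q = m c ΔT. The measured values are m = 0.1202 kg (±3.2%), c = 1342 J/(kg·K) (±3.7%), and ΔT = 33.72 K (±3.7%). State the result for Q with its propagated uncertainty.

5439 ± 334 J

Each factor contributes (exponent × relative error)² to (δQ/Q)²:
  (1·δm/m)² = (1×0.0320)² = 0.00102;  (1·δc/c)² = (1×0.0370)² = 0.00137;  (1·δΔT/ΔT)² = (1×0.0370)² = 0.00137
δQ/Q = √(0.00376) = 0.0613
Q = 5439 J, so δQ = 0.0613 × 5439 = 334 J.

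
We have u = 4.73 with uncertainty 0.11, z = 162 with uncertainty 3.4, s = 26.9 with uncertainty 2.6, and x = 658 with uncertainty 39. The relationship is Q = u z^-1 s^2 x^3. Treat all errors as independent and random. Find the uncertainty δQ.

Products/powers → add relative errors in quadrature, weighted by exponent:
  (1·δu/u)² = (1×0.0233)² = 0.000541;  (-1·δz/z)² = (-1×0.0210)² = 0.000440;  (2·δs/s)² = (2×0.0967)² = 0.0374;  (3·δx/x)² = (3×0.0593)² = 0.0316
δQ/Q = √(0.0700) = 0.265
Q = 6.02e+09, so δQ = 0.265 × 6.02e+09 = 1.59e+09.

1.59e+09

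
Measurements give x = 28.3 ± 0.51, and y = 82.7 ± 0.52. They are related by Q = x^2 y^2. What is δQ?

Relative error in a monomial: (δQ/Q)² = Σ (nᵢ · δxᵢ/xᵢ)².
  (2·δx/x)² = (2×0.0180)² = 0.00130;  (2·δy/y)² = (2×0.00629)² = 0.000158
δQ/Q = √(0.00146) = 0.0382
Q = 5.48e+06, so δQ = 0.0382 × 5.48e+06 = 2.09e+05.

2.09e+05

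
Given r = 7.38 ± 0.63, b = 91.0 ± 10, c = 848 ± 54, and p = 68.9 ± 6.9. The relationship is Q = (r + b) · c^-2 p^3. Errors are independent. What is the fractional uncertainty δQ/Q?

Let u = r + b = 98.4. δu = √(δr² + δb²) = √(0.397 + 100) = 10.0, so δu/u = 0.102.
Q is then a monomial in u, c, p:
δQ/Q = √((δu/u)² + (-2·δc/c)² + (3·δp/p)²) = √(0.0104 + 0.0162 + 0.0903) = 0.342

0.342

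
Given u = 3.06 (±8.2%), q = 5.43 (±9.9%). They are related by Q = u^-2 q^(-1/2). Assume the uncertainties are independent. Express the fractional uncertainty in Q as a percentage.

17.1%

For a monomial Q ∝ u^-2, q^(-1/2), fractional errors add in quadrature:
  (-2·δu/u)² = (-2×0.0820)² = 0.0269;  (−½·δq/q)² = (-0.5×0.0990)² = 0.00245
δQ/Q = √(0.0293) = 0.171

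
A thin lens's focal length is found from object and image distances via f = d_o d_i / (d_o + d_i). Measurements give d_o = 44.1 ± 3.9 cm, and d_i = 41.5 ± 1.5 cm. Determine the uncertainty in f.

∂f/∂d_o = (d_i/(d_o+d_i))² = 0.235;  ∂f/∂d_i = (d_o/(d_o+d_i))² = 0.265
δf = √((∂f/∂d_o · δd_o)² + (∂f/∂d_i · δd_i)²) = √(0.840 + 0.159) = 0.999 cm

0.999 cm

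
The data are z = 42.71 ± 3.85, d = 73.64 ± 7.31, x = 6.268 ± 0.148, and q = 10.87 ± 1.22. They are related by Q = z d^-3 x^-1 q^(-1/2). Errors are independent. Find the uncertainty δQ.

Products/powers → add relative errors in quadrature, weighted by exponent:
  (1·δz/z)² = (1×0.0901)² = 0.00813;  (-3·δd/d)² = (-3×0.0993)² = 0.0887;  (-1·δx/x)² = (-1×0.0236)² = 0.000558;  (−½·δq/q)² = (-0.5×0.112)² = 0.00315
δQ/Q = √(0.101) = 0.317
Q = 5.175e-06, so δQ = 0.317 × 5.175e-06 = 1.64e-06.

1.64e-06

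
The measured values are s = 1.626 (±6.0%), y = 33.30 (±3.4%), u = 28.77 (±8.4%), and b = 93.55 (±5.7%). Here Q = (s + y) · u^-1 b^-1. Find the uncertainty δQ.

Let w = s + y = 34.93. δw = √(δs² + δy²) = √(0.00952 + 1.28) = 1.14, so δw/w = 0.0325.
Q is then a monomial in w, u, b:
δQ/Q = √((δw/w)² + (-1·δu/u)² + (-1·δb/b)²) = √(0.00106 + 0.00706 + 0.00325) = 0.107
Q = 0.01298, so δQ = 0.107 × 0.01298 = 0.00138.

0.00138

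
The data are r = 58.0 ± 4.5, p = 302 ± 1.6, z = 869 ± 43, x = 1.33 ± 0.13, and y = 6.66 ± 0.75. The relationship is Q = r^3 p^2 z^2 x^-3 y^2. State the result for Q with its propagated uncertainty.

(2.53 ± 1.14) × 10^17

Since Q is a product/quotient, work with relative uncertainties:
  (3·δr/r)² = (3×0.0776)² = 0.0542;  (2·δp/p)² = (2×0.00530)² = 0.000112;  (2·δz/z)² = (2×0.0495)² = 0.00979;  (-3·δx/x)² = (-3×0.0977)² = 0.0860;  (2·δy/y)² = (2×0.113)² = 0.0507
δQ/Q = √(0.201) = 0.448
Q = 2.53e+17, so δQ = 0.448 × 2.53e+17 = 1.14e+17.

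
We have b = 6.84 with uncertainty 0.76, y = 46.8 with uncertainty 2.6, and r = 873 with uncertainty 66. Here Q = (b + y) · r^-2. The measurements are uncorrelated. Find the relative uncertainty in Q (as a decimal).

0.159

Let u = b + y = 53.6. δu = √(δb² + δy²) = √(0.578 + 6.76) = 2.71, so δu/u = 0.0505.
Q is then a monomial in u, r:
δQ/Q = √((δu/u)² + (-2·δr/r)²) = √(0.00255 + 0.0229) = 0.159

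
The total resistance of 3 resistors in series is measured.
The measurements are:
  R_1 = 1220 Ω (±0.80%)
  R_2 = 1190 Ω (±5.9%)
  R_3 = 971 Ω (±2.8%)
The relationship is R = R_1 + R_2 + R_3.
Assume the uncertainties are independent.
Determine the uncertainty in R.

75.9 Ω

For a sum/difference, combine absolute errors in quadrature:
  (δR_1)² = 95.3;  (δR_2)² = 4930;  (δR_3)² = 739
δR = √(5760) = 75.9 Ω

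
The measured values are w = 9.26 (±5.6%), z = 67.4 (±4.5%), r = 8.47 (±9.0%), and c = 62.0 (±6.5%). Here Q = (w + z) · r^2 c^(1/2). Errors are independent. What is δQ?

Let u = w + z = 76.7. δu = √(δw² + δz²) = √(0.269 + 9.20) = 3.08, so δu/u = 0.0401.
Q is then a monomial in u, r, c:
δQ/Q = √((δu/u)² + (2·δr/r)² + (½·δc/c)²) = √(0.00161 + 0.0324 + 0.00106) = 0.187
Q = 43300, so δQ = 0.187 × 43300 = 8110.

8110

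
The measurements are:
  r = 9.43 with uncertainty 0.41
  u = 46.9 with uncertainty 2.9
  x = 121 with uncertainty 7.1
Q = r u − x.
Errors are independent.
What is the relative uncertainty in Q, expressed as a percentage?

Let p = r·u = 442. δp/p = √((1·δr/r)² + (1·δu/u)²) = √(0.00189 + 0.00382) = 0.0756, so δp = 33.4.
Q = p − x: δQ = √(δp² + δx²) = √(1120 + 50.4) = 34.2
Q = 321, so δQ/Q = 34.2/321 = 0.106.

10.6%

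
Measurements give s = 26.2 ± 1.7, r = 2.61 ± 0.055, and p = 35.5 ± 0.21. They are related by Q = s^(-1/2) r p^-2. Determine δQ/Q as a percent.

4.05%

Relative error in a monomial: (δQ/Q)² = Σ (nᵢ · δxᵢ/xᵢ)².
  (−½·δs/s)² = (-0.5×0.0649)² = 0.00105;  (1·δr/r)² = (1×0.0211)² = 0.000444;  (-2·δp/p)² = (-2×0.00592)² = 0.000140
δQ/Q = √(0.00164) = 0.0405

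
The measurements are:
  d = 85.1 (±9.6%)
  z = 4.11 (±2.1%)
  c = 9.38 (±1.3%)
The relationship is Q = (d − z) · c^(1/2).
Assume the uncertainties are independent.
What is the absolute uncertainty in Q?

25.1

Let u = d − z = 81.0. δu = √(δd² + δz²) = √(66.7 + 0.00745) = 8.17, so δu/u = 0.101.
Q is then a monomial in u, c:
δQ/Q = √((δu/u)² + (½·δc/c)²) = √(0.0102 + 4.23e-05) = 0.101
Q = 248, so δQ = 0.101 × 248 = 25.1.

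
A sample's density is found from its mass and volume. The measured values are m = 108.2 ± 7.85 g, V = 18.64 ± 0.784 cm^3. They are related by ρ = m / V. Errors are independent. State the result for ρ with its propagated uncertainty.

Products/powers → add relative errors in quadrature, weighted by exponent:
  (1·δm/m)² = (1×0.0726)² = 0.00526;  (-1·δV/V)² = (-1×0.0421)² = 0.00177
δρ/ρ = √(0.00703) = 0.0839
ρ = 5.805 g/cm^3, so δρ = 0.0839 × 5.805 = 0.487 g/cm^3.

5.805 ± 0.487 g/cm^3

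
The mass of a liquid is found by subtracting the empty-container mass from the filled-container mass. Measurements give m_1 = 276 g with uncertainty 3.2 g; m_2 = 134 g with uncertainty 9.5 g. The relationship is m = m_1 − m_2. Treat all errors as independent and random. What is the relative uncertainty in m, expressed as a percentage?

7.06%

Sums and differences: (δm)² = Σ (cᵢ δxᵢ)².
  (δm_1)² = 10.2;  (δm_2)² = 90.2
δm = √(100) = 10.0 g
m = 142 g, so δm/m = 10.0/142 = 0.0706.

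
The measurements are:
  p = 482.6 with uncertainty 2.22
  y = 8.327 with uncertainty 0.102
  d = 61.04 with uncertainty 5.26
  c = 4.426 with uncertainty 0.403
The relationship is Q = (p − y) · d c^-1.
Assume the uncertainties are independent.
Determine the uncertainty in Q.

821

Let u = p − y = 474.3. δu = √(δp² + δy²) = √(4.93 + 0.0104) = 2.22, so δu/u = 0.00469.
Q is then a monomial in u, d, c:
δQ/Q = √((δu/u)² + (1·δd/d)² + (-1·δc/c)²) = √(2.2e-05 + 0.00743 + 0.00829) = 0.125
Q = 6541, so δQ = 0.125 × 6541 = 821.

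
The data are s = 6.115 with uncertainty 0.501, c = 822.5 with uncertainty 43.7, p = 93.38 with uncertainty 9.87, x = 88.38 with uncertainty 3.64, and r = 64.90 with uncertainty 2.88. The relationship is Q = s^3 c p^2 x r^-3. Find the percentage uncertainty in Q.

For a monomial Q ∝ s^3, c, p^2, x, r^-3, fractional errors add in quadrature:
  (3·δs/s)² = (3×0.0819)² = 0.0604;  (1·δc/c)² = (1×0.0531)² = 0.00282;  (2·δp/p)² = (2×0.106)² = 0.0447;  (1·δx/x)² = (1×0.0412)² = 0.00170;  (-3·δr/r)² = (-3×0.0444)² = 0.0177
δQ/Q = √(0.127) = 0.357

35.7%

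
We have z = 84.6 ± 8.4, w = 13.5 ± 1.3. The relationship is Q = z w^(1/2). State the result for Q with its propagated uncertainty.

311 ± 34.3

Q is a product of powers, so relative uncertainties combine in quadrature:
  (1·δz/z)² = (1×0.0993)² = 0.00986;  (½·δw/w)² = (0.5×0.0963)² = 0.00232
δQ/Q = √(0.0122) = 0.110
Q = 311, so δQ = 0.110 × 311 = 34.3.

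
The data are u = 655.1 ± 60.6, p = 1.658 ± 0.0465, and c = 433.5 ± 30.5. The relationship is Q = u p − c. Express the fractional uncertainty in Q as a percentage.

Let w = u·p = 1086. δw/w = √((1·δu/u)² + (1·δp/p)²) = √(0.00856 + 0.000787) = 0.0967, so δw = 105.
Q = w − c: δQ = √(δw² + δc²) = √(11000 + 930) = 109
Q = 652.7, so δQ/Q = 109/652.7 = 0.168.

16.8%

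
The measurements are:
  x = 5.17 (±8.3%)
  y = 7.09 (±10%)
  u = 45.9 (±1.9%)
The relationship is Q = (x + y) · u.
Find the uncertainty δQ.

39.5

Let w = x + y = 12.3. δw = √(δx² + δy²) = √(0.184 + 0.503) = 0.829, so δw/w = 0.0676.
Q is then a monomial in w, u:
δQ/Q = √((δw/w)² + (1·δu/u)²) = √(0.00457 + 0.000361) = 0.0702
Q = 563, so δQ = 0.0702 × 563 = 39.5.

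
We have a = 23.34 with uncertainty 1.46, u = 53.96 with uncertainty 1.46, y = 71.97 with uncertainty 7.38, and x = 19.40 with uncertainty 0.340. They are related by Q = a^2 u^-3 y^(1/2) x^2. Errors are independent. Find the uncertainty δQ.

1.79

Since Q is a product/quotient, work with relative uncertainties:
  (2·δa/a)² = (2×0.0626)² = 0.0157;  (-3·δu/u)² = (-3×0.0271)² = 0.00659;  (½·δy/y)² = (0.5×0.103)² = 0.00263;  (2·δx/x)² = (2×0.0175)² = 0.00123
δQ/Q = √(0.0261) = 0.162
Q = 11.07, so δQ = 0.162 × 11.07 = 1.79.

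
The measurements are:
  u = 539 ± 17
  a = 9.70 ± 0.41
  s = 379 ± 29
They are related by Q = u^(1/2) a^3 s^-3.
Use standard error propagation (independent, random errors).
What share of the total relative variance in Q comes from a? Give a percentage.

(δQ/Q)² = (½·δu/u)² + (3·δa/a)² + (-3·δs/s)²
  u term: (0.5×0.0315)² = 0.000249
  a term: (3×0.0423)² = 0.0161
  s term: (-3×0.0765)² = 0.0527
Total = 0.0690. Share from a = 0.0161/0.0690 = 0.233.

23.3%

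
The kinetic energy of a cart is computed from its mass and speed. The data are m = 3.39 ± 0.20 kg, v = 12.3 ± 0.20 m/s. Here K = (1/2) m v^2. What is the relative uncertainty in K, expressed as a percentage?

6.74%

Each factor contributes (exponent × relative error)² to (δK/K)²:
  (1·δm/m)² = (1×0.0590)² = 0.00348;  (2·δv/v)² = (2×0.0163)² = 0.00106
δK/K = √(0.00454) = 0.0674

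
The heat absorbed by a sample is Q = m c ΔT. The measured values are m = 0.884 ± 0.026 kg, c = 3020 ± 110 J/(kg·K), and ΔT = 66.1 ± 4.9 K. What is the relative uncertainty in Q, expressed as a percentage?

Products/powers → add relative errors in quadrature, weighted by exponent:
  (1·δm/m)² = (1×0.0294)² = 0.000865;  (1·δc/c)² = (1×0.0364)² = 0.00133;  (1·δΔT/ΔT)² = (1×0.0741)² = 0.00550
δQ/Q = √(0.00769) = 0.0877

8.77%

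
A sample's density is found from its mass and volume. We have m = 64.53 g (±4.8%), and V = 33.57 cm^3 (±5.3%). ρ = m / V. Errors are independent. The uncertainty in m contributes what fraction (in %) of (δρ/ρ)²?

45.1%

(δρ/ρ)² = (1·δm/m)² + (-1·δV/V)²
  m term: (1×0.0480)² = 0.00230
  V term: (-1×0.0530)² = 0.00281
Total = 0.00511. Share from m = 0.00230/0.00511 = 0.451.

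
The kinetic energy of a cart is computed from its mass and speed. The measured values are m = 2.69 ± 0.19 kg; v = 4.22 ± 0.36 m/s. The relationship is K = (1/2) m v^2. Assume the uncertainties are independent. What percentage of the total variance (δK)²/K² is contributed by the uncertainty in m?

14.6%

(δK/K)² = (1·δm/m)² + (2·δv/v)²
  m term: (1×0.0706)² = 0.00499
  v term: (2×0.0853)² = 0.0291
Total = 0.0341. Share from m = 0.00499/0.0341 = 0.146.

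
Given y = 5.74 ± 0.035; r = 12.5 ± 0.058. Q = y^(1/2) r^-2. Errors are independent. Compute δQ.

0.000150

Products/powers → add relative errors in quadrature, weighted by exponent:
  (½·δy/y)² = (0.5×0.00610)² = 9.3e-06;  (-2·δr/r)² = (-2×0.00464)² = 8.61e-05
δQ/Q = √(9.54e-05) = 0.00977
Q = 0.0153, so δQ = 0.00977 × 0.0153 = 0.000150.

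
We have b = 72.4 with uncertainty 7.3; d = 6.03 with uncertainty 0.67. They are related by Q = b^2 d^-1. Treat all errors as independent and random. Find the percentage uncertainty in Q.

Products/powers → add relative errors in quadrature, weighted by exponent:
  (2·δb/b)² = (2×0.101)² = 0.0407;  (-1·δd/d)² = (-1×0.111)² = 0.0123
δQ/Q = √(0.0530) = 0.230

23.0%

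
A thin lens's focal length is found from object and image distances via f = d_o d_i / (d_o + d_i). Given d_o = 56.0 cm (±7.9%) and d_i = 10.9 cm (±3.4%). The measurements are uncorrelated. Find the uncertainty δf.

0.285 cm

∂f/∂d_o = (d_i/(d_o+d_i))² = 0.0265;  ∂f/∂d_i = (d_o/(d_o+d_i))² = 0.701
δf = √((∂f/∂d_o · δd_o)² + (∂f/∂d_i · δd_i)²) = √(0.0138 + 0.0674) = 0.285 cm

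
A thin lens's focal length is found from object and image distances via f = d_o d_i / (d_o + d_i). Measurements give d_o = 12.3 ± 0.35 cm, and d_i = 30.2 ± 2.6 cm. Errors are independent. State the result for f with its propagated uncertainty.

8.74 ± 0.280 cm

∂f/∂d_o = (d_i/(d_o+d_i))² = 0.505;  ∂f/∂d_i = (d_o/(d_o+d_i))² = 0.0838
δf = √((∂f/∂d_o · δd_o)² + (∂f/∂d_i · δd_i)²) = √(0.0312 + 0.0474) = 0.280 cm
f = 8.74 cm.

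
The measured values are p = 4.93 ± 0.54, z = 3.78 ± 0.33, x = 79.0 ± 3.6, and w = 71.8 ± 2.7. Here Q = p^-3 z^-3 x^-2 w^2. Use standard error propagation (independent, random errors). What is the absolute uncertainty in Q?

Q is a product of powers, so relative uncertainties combine in quadrature:
  (-3·δp/p)² = (-3×0.110)² = 0.108;  (-3·δz/z)² = (-3×0.0873)² = 0.0686;  (-2·δx/x)² = (-2×0.0456)² = 0.00831;  (2·δw/w)² = (2×0.0376)² = 0.00566
δQ/Q = √(0.191) = 0.437
Q = 0.000128, so δQ = 0.437 × 0.000128 = 5.57e-05.

5.57e-05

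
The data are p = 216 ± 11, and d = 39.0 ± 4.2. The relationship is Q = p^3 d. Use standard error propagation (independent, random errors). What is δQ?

7.35e+07

Each factor contributes (exponent × relative error)² to (δQ/Q)²:
  (3·δp/p)² = (3×0.0509)² = 0.0233;  (1·δd/d)² = (1×0.108)² = 0.0116
δQ/Q = √(0.0349) = 0.187
Q = 3.93e+08, so δQ = 0.187 × 3.93e+08 = 7.35e+07.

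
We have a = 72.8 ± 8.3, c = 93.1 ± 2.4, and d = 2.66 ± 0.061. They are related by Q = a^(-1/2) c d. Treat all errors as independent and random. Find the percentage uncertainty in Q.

6.66%

Products/powers → add relative errors in quadrature, weighted by exponent:
  (−½·δa/a)² = (-0.5×0.114)² = 0.00325;  (1·δc/c)² = (1×0.0258)² = 0.000665;  (1·δd/d)² = (1×0.0229)² = 0.000526
δQ/Q = √(0.00444) = 0.0666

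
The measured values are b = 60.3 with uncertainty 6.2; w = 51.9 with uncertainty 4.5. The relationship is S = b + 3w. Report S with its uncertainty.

Sums and differences: (δS)² = Σ (cᵢ δxᵢ)².
  (δb)² = 38.4;  (3·δw)² = 182
δS = √(221) = 14.9
S = 216.

216 ± 14.9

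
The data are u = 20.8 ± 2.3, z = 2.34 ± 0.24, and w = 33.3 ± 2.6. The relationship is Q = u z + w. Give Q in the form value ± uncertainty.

82.0 ± 7.79

Let p = u·z = 48.7. δp/p = √((1·δu/u)² + (1·δz/z)²) = √(0.0122 + 0.0105) = 0.151, so δp = 7.34.
Q = p + w: δQ = √(δp² + δw²) = √(53.9 + 6.76) = 7.79
Q = 82.0.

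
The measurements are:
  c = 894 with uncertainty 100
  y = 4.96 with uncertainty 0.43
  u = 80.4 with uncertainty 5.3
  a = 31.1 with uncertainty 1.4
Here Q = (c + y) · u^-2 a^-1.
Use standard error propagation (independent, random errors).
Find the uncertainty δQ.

0.000797

Let w = c + y = 899. δw = √(δc² + δy²) = √(10000 + 0.185) = 100, so δw/w = 0.111.
Q is then a monomial in w, u, a:
δQ/Q = √((δw/w)² + (-2·δu/u)² + (-1·δa/a)²) = √(0.0124 + 0.0174 + 0.00203) = 0.178
Q = 0.00447, so δQ = 0.178 × 0.00447 = 0.000797.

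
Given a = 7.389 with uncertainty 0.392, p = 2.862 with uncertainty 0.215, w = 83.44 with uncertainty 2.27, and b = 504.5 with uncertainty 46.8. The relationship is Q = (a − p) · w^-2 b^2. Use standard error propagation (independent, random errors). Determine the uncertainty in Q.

35.9

Let u = a − p = 4.527. δu = √(δa² + δp²) = √(0.154 + 0.0462) = 0.447, so δu/u = 0.0988.
Q is then a monomial in u, w, b:
δQ/Q = √((δu/u)² + (-2·δw/w)² + (2·δb/b)²) = √(0.00975 + 0.00296 + 0.0344) = 0.217
Q = 165.5, so δQ = 0.217 × 165.5 = 35.9.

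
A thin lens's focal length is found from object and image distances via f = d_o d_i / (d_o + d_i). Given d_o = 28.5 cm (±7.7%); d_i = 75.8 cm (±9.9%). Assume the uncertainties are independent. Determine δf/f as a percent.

6.22%

∂f/∂d_o = (d_i/(d_o+d_i))² = 0.528;  ∂f/∂d_i = (d_o/(d_o+d_i))² = 0.0747
δf = √((∂f/∂d_o · δd_o)² + (∂f/∂d_i · δd_i)²) = √(1.34 + 0.314) = 1.29 cm
f = 20.7 cm, so δf/f = 1.29/20.7 = 0.0622.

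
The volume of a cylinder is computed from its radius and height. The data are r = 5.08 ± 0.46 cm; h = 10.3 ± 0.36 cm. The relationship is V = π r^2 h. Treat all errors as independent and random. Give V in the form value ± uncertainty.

835 ± 154 cm^3

Products/powers → add relative errors in quadrature, weighted by exponent:
  (2·δr/r)² = (2×0.0906)² = 0.0328;  (1·δh/h)² = (1×0.0350)² = 0.00122
δV/V = √(0.0340) = 0.184
V = 835 cm^3, so δV = 0.184 × 835 = 154 cm^3.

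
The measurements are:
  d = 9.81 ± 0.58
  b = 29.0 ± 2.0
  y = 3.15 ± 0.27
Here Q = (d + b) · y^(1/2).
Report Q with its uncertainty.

Let u = d + b = 38.8. δu = √(δd² + δb²) = √(0.336 + 4.00) = 2.08, so δu/u = 0.0537.
Q is then a monomial in u, y:
δQ/Q = √((δu/u)² + (½·δy/y)²) = √(0.00288 + 0.00184) = 0.0687
Q = 68.9, so δQ = 0.0687 × 68.9 = 4.73.

68.9 ± 4.73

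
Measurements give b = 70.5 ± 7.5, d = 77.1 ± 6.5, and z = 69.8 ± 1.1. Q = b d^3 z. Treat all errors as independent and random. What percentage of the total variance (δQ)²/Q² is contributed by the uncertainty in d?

84.7%

(δQ/Q)² = (1·δb/b)² + (3·δd/d)² + (1·δz/z)²
  b term: (1×0.106)² = 0.0113
  d term: (3×0.0843)² = 0.0640
  z term: (1×0.0158)² = 0.000248
Total = 0.0755. Share from d = 0.0640/0.0755 = 0.847.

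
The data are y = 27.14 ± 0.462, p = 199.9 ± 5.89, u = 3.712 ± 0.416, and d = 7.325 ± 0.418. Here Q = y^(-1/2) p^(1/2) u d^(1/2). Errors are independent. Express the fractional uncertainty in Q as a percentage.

Since Q is a product/quotient, work with relative uncertainties:
  (−½·δy/y)² = (-0.5×0.0170)² = 7.24e-05;  (½·δp/p)² = (0.5×0.0295)² = 0.000217;  (1·δu/u)² = (1×0.112)² = 0.0126;  (½·δd/d)² = (0.5×0.0571)² = 0.000814
δQ/Q = √(0.0137) = 0.117

11.7%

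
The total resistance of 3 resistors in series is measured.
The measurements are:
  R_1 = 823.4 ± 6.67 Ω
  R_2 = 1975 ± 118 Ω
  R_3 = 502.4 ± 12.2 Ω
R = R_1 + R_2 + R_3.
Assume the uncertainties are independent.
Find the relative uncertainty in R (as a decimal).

Each term contributes (cᵢ δxᵢ)² to (δR)²:
  (δR_1)² = 44.5;  (δR_2)² = 13900;  (δR_3)² = 149
δR = √(14100) = 119 Ω
R = 3301 Ω, so δR/R = 119/3301 = 0.0360.

0.0360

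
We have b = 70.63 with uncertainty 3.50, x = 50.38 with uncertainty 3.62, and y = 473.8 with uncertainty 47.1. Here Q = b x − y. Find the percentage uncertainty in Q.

Let p = b·x = 3558. δp/p = √((1·δb/b)² + (1·δx/x)²) = √(0.00246 + 0.00516) = 0.0873, so δp = 311.
Q = p − y: δQ = √(δp² + δy²) = √(96500 + 2220) = 314
Q = 3085, so δQ/Q = 314/3085 = 0.102.

10.2%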